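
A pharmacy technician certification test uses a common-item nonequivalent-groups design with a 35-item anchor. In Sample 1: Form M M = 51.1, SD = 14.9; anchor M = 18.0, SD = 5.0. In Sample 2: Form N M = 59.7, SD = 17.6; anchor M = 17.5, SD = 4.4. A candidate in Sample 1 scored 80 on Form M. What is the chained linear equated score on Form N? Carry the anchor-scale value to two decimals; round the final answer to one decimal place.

Form M → anchor (Sample 1): v = (5.0/14.9)(80 − 51.1) + 18.0 = 27.70
anchor → Form N (Sample 2): y = (17.6/4.4)(27.70 − 17.5) + 59.7 = 100.5

100.5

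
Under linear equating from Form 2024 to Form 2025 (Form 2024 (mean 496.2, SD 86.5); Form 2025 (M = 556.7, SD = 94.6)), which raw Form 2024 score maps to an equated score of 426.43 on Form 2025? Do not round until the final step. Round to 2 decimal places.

Invert y = (SD_Y/SD_X)(x − M_X) + M_Y:
x = (SD_X/SD_Y)(y − M_Y) + M_X = (86.5/94.6)(426.43 − 556.7) + 496.2
x = 0.914376 × -130.270 + 496.2 = 377.08

377.08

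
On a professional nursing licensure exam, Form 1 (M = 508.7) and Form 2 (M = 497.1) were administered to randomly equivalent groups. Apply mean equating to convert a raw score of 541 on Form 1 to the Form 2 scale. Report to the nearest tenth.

529.4

Mean equating: y = x + (M_Y − M_X) = 541 + (497.1 − 508.7) = 529.4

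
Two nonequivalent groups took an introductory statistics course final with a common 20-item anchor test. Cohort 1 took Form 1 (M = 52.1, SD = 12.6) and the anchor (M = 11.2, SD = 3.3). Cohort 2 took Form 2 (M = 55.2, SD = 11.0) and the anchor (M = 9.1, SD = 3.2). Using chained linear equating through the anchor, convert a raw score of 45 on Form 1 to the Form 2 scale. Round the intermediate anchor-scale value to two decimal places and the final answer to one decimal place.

56.0

Form 1 → anchor (Cohort 1): v = (3.3/12.6)(45 − 52.1) + 11.2 = 9.34
anchor → Form 2 (Cohort 2): y = (11.0/3.2)(9.34 − 9.1) + 55.2 = 56.0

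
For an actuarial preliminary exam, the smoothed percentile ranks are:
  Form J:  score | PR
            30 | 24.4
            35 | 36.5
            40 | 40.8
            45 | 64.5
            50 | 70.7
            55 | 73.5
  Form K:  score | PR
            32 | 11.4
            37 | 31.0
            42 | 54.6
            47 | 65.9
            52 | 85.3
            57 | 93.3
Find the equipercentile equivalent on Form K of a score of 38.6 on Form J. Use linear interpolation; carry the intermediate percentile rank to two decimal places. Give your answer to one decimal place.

PR of 38.6 on Form J: 36.5 + (38.6 − 35)/(40 − 35) × (40.8 − 36.5) = 39.60
On Form K, PR 39.60 falls between score 37 (PR 31.0) and 42 (PR 54.6).
Interpolate: 37 + (39.60 − 31.0)/(54.6 − 31.0) × (42 − 37) = 38.8

38.8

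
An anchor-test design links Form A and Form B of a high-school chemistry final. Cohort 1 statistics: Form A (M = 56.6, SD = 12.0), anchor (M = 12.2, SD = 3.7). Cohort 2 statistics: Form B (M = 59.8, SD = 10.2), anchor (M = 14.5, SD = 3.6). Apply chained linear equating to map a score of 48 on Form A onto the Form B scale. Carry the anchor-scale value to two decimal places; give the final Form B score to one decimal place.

45.8

Form A → anchor (Cohort 1): v = (3.7/12.0)(48 − 56.6) + 12.2 = 9.55
anchor → Form B (Cohort 2): y = (10.2/3.6)(9.55 − 14.5) + 59.8 = 45.8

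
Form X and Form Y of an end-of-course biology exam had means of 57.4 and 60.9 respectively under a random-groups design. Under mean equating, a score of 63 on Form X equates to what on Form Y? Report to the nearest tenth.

Mean equating: y = x + (M_Y − M_X) = 63 + (60.9 − 57.4) = 66.5

66.5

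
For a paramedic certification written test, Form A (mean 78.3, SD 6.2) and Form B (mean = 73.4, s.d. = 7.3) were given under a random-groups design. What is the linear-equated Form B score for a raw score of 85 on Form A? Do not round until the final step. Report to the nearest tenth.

Linear equating: y = (SD_Y/SD_X)(x − M_X) + M_Y
y = (7.3/6.2)(85 − 78.3) + 73.4
y = 1.177419 × 6.7 + 73.4 = 7.8887 + 73.4 = 81.3

81.3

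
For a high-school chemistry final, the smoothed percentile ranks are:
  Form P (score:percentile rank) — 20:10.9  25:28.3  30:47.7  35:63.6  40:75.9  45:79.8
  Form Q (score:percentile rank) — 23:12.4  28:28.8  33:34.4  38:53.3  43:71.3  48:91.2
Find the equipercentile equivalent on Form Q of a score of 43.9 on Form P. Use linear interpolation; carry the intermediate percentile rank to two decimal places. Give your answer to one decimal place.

PR of 43.9 on Form P: 75.9 + (43.9 − 40)/(45 − 40) × (79.8 − 75.9) = 78.94
On Form Q, PR 78.94 falls between score 43 (PR 71.3) and 48 (PR 91.2).
Interpolate: 43 + (78.94 − 71.3)/(91.2 − 71.3) × (48 − 43) = 44.9

44.9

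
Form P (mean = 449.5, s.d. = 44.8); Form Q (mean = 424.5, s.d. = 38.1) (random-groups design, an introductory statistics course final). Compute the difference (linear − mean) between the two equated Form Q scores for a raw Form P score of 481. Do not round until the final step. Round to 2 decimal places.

-4.71

Mean-equated: 481 + (424.5 − 449.5) = 456.00
Linear-equated: (38.1/44.8)(481 − 449.5) + 424.5 = 451.289
Difference = 451.289 − 456.00 = -4.71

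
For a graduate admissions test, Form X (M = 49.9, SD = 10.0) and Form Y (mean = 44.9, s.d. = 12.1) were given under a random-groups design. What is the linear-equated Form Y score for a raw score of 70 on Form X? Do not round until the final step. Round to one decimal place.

Linear equating: y = (SD_Y/SD_X)(x − M_X) + M_Y
y = (12.1/10.0)(70 − 49.9) + 44.9
y = 1.210000 × 20.1 + 44.9 = 24.3210 + 44.9 = 69.2

69.2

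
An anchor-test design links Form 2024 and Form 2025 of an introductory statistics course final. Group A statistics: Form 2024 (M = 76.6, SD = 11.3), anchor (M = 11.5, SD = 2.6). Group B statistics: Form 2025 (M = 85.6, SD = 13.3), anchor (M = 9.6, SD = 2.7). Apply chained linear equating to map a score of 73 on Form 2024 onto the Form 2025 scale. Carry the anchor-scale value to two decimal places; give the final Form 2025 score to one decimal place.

90.9

Form 2024 → anchor (Group A): v = (2.6/11.3)(73 − 76.6) + 11.5 = 10.67
anchor → Form 2025 (Group B): y = (13.3/2.7)(10.67 − 9.6) + 85.6 = 90.9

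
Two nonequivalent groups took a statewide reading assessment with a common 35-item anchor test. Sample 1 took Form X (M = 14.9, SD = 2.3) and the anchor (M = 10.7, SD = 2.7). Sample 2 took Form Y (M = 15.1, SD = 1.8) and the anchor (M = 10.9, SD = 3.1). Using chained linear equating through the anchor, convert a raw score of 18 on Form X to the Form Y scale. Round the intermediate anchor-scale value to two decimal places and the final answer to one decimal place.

Form X → anchor (Sample 1): v = (2.7/2.3)(18 − 14.9) + 10.7 = 14.34
anchor → Form Y (Sample 2): y = (1.8/3.1)(14.34 − 10.9) + 15.1 = 17.1

17.1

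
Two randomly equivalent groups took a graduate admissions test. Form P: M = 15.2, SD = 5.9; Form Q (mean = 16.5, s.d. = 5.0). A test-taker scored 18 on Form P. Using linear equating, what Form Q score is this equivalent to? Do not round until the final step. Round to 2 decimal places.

18.87

Linear equating: y = (SD_Y/SD_X)(x − M_X) + M_Y
y = (5.0/5.9)(18 − 15.2) + 16.5
y = 0.847458 × 2.8 + 16.5 = 2.3729 + 16.5 = 18.87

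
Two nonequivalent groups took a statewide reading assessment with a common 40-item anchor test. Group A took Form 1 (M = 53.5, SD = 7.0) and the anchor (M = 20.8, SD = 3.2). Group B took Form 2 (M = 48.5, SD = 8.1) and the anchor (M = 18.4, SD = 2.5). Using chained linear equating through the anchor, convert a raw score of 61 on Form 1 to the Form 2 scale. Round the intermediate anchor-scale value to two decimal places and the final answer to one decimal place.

Form 1 → anchor (Group A): v = (3.2/7.0)(61 − 53.5) + 20.8 = 24.23
anchor → Form 2 (Group B): y = (8.1/2.5)(24.23 − 18.4) + 48.5 = 67.4

67.4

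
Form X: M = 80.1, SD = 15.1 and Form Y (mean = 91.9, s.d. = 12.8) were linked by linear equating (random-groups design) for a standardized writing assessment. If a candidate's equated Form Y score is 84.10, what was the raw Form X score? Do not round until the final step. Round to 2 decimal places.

70.90

Invert y = (SD_Y/SD_X)(x − M_X) + M_Y:
x = (SD_X/SD_Y)(y − M_Y) + M_X = (15.1/12.8)(84.10 − 91.9) + 80.1
x = 1.179687 × -7.800 + 80.1 = 70.90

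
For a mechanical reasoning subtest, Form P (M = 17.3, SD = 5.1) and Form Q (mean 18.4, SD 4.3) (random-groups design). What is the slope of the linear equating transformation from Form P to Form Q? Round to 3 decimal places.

A = SD_Y / SD_X = 4.3 / 5.1 = 0.843

0.843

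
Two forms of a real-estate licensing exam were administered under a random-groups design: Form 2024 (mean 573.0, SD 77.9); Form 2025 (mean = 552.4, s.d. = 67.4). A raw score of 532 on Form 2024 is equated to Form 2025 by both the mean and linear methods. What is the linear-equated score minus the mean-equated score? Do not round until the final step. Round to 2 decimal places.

Mean-equated: 532 + (552.4 − 573.0) = 511.40
Linear-equated: (67.4/77.9)(532 − 573.0) + 552.4 = 516.926
Difference = 516.926 − 511.40 = 5.53

5.53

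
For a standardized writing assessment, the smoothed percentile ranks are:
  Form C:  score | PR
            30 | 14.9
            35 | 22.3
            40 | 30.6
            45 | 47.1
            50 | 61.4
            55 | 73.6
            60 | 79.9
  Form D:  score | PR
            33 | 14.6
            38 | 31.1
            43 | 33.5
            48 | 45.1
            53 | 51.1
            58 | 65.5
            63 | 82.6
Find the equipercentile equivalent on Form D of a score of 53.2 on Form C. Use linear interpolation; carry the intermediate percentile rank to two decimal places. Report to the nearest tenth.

59.1

PR of 53.2 on Form C: 61.4 + (53.2 − 50)/(55 − 50) × (73.6 − 61.4) = 69.21
On Form D, PR 69.21 falls between score 58 (PR 65.5) and 63 (PR 82.6).
Interpolate: 58 + (69.21 − 65.5)/(82.6 − 65.5) × (63 − 58) = 59.1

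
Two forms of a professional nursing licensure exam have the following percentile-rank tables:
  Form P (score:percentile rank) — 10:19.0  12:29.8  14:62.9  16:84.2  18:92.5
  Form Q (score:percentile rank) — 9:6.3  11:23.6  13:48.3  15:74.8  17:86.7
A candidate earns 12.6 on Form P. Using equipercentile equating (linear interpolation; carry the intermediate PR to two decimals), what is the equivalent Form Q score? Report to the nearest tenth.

PR of 12.6 on Form P: 29.8 + (12.6 − 12)/(14 − 12) × (62.9 − 29.8) = 39.73
On Form Q, PR 39.73 falls between score 11 (PR 23.6) and 13 (PR 48.3).
Interpolate: 11 + (39.73 − 23.6)/(48.3 − 23.6) × (13 − 11) = 12.3

12.3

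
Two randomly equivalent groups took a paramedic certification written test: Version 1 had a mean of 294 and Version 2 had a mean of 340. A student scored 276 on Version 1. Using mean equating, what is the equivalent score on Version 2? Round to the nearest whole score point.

Mean equating: y = x + (M_Y − M_X) = 276 + (340 − 294) = 322

322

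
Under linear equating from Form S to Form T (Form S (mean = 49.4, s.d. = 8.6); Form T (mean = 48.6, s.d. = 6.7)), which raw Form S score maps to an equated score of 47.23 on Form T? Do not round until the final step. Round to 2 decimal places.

Invert y = (SD_Y/SD_X)(x − M_X) + M_Y:
x = (SD_X/SD_Y)(y − M_Y) + M_X = (8.6/6.7)(47.23 − 48.6) + 49.4
x = 1.283582 × -1.370 + 49.4 = 47.64

47.64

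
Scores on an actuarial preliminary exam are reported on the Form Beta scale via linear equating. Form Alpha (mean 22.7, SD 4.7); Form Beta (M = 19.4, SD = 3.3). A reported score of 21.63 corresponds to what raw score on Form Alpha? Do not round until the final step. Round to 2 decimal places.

25.88

Invert y = (SD_Y/SD_X)(x − M_X) + M_Y:
x = (SD_X/SD_Y)(y − M_Y) + M_X = (4.7/3.3)(21.63 − 19.4) + 22.7
x = 1.424242 × 2.230 + 22.7 = 25.88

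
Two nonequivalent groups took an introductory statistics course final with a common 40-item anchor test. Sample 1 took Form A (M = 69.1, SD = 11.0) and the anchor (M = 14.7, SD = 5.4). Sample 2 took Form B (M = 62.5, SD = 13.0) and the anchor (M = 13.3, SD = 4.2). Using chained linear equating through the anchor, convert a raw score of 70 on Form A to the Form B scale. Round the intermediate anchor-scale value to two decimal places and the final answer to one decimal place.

68.2

Form A → anchor (Sample 1): v = (5.4/11.0)(70 − 69.1) + 14.7 = 15.14
anchor → Form B (Sample 2): y = (13.0/4.2)(15.14 − 13.3) + 62.5 = 68.2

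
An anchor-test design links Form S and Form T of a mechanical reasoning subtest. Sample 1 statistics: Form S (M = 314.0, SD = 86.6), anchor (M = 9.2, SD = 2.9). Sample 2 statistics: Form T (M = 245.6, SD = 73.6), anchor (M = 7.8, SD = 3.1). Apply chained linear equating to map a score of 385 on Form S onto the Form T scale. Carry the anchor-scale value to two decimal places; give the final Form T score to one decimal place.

Form S → anchor (Sample 1): v = (2.9/86.6)(385 − 314.0) + 9.2 = 11.58
anchor → Form T (Sample 2): y = (73.6/3.1)(11.58 − 7.8) + 245.6 = 335.3

335.3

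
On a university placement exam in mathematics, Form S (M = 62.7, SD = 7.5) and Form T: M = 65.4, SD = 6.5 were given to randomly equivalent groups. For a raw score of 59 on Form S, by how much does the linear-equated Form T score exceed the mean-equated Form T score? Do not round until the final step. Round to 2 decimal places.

0.49

Mean-equated: 59 + (65.4 − 62.7) = 61.70
Linear-equated: (6.5/7.5)(59 − 62.7) + 65.4 = 62.193
Difference = 62.193 − 61.70 = 0.49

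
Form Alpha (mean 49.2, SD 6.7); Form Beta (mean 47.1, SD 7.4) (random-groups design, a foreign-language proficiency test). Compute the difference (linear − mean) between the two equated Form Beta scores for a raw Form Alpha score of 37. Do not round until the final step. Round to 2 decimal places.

-1.27

Mean-equated: 37 + (47.1 − 49.2) = 34.90
Linear-equated: (7.4/6.7)(37 − 49.2) + 47.1 = 33.625
Difference = 33.625 − 34.90 = -1.27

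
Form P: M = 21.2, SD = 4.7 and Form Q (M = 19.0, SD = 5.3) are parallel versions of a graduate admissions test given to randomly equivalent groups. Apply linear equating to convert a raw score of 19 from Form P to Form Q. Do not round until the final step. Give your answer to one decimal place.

16.5

Linear equating: y = (SD_Y/SD_X)(x − M_X) + M_Y
y = (5.3/4.7)(19 − 21.2) + 19.0
y = 1.127660 × -2.2 + 19.0 = -2.4809 + 19.0 = 16.5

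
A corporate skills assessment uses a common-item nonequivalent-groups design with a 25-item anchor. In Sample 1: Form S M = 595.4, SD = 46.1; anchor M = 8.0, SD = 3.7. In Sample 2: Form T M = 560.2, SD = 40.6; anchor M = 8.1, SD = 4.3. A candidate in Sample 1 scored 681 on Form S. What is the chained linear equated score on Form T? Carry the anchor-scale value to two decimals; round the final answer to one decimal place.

624.1

Form S → anchor (Sample 1): v = (3.7/46.1)(681 − 595.4) + 8.0 = 14.87
anchor → Form T (Sample 2): y = (40.6/4.3)(14.87 − 8.1) + 560.2 = 624.1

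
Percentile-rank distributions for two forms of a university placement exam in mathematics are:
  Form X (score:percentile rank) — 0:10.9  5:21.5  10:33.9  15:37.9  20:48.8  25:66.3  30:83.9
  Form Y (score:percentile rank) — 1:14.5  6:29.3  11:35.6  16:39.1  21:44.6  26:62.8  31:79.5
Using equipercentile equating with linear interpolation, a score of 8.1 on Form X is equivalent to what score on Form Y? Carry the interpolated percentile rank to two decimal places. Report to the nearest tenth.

PR of 8.1 on Form X: 21.5 + (8.1 − 5)/(10 − 5) × (33.9 − 21.5) = 29.19
On Form Y, PR 29.19 falls between score 1 (PR 14.5) and 6 (PR 29.3).
Interpolate: 1 + (29.19 − 14.5)/(29.3 − 14.5) × (6 − 1) = 6.0

6.0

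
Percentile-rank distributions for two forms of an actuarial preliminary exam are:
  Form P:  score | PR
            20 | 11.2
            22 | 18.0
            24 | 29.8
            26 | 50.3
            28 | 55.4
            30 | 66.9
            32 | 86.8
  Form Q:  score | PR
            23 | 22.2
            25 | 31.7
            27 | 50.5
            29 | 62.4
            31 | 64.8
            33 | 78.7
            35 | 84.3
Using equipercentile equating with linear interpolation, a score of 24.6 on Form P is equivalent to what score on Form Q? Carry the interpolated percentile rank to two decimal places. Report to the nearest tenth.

25.5

PR of 24.6 on Form P: 29.8 + (24.6 − 24)/(26 − 24) × (50.3 − 29.8) = 35.95
On Form Q, PR 35.95 falls between score 25 (PR 31.7) and 27 (PR 50.5).
Interpolate: 25 + (35.95 − 31.7)/(50.5 − 31.7) × (27 − 25) = 25.5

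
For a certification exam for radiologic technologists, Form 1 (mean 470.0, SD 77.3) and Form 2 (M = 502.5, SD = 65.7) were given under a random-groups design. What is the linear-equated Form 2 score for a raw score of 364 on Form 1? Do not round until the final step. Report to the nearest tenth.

Linear equating: y = (SD_Y/SD_X)(x − M_X) + M_Y
y = (65.7/77.3)(364 − 470.0) + 502.5
y = 0.849935 × -106.0 + 502.5 = -90.0931 + 502.5 = 412.4

412.4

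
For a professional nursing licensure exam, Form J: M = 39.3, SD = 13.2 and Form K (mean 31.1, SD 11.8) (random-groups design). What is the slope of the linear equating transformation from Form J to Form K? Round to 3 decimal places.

0.894

A = SD_Y / SD_X = 11.8 / 13.2 = 0.894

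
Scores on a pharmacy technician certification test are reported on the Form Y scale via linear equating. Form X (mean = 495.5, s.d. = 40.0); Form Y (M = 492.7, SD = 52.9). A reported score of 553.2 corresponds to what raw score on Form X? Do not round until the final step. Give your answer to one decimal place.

541.2

Invert y = (SD_Y/SD_X)(x − M_X) + M_Y:
x = (SD_X/SD_Y)(y − M_Y) + M_X = (40.0/52.9)(553.2 − 492.7) + 495.5
x = 0.756144 × 60.500 + 495.5 = 541.2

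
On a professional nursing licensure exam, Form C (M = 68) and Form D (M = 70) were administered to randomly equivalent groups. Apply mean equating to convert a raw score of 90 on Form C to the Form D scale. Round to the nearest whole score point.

92

Mean equating: y = x + (M_Y − M_X) = 90 + (70 − 68) = 92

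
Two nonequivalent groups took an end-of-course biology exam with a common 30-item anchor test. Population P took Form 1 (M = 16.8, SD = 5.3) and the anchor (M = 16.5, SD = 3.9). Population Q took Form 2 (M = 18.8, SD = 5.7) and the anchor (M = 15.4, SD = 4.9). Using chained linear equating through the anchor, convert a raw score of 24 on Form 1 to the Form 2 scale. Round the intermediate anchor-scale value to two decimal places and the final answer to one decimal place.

Form 1 → anchor (Population P): v = (3.9/5.3)(24 − 16.8) + 16.5 = 21.80
anchor → Form 2 (Population Q): y = (5.7/4.9)(21.80 − 15.4) + 18.8 = 26.2

26.2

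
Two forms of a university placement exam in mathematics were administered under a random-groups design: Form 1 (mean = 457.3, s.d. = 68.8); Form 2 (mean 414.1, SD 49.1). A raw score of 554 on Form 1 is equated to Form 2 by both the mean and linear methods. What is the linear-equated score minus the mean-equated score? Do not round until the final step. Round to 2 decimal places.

-27.69

Mean-equated: 554 + (414.1 − 457.3) = 510.80
Linear-equated: (49.1/68.8)(554 − 457.3) + 414.1 = 483.111
Difference = 483.111 − 510.80 = -27.69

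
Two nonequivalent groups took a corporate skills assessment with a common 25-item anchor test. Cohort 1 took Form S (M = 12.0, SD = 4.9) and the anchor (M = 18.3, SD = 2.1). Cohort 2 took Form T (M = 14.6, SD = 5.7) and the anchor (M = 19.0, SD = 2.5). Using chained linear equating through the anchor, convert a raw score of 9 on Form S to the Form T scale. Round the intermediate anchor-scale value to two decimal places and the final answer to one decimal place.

Form S → anchor (Cohort 1): v = (2.1/4.9)(9 − 12.0) + 18.3 = 17.01
anchor → Form T (Cohort 2): y = (5.7/2.5)(17.01 − 19.0) + 14.6 = 10.1

10.1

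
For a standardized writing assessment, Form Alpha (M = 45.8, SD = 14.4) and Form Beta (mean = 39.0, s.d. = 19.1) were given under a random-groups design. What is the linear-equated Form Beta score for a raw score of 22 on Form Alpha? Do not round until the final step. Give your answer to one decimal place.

7.4

Linear equating: y = (SD_Y/SD_X)(x − M_X) + M_Y
y = (19.1/14.4)(22 − 45.8) + 39.0
y = 1.326389 × -23.8 + 39.0 = -31.5681 + 39.0 = 7.4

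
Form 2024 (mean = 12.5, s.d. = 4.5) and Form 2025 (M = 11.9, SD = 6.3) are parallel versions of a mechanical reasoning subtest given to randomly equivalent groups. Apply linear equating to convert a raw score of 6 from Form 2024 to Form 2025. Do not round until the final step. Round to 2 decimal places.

2.80

Linear equating: y = (SD_Y/SD_X)(x − M_X) + M_Y
y = (6.3/4.5)(6 − 12.5) + 11.9
y = 1.400000 × -6.5 + 11.9 = -9.1000 + 11.9 = 2.80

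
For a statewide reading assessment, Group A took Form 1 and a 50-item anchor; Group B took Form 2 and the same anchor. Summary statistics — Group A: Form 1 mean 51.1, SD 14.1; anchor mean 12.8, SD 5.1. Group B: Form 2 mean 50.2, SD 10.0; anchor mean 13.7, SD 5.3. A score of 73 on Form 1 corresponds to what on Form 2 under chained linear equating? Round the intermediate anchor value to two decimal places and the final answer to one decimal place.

Form 1 → anchor (Group A): v = (5.1/14.1)(73 − 51.1) + 12.8 = 20.72
anchor → Form 2 (Group B): y = (10.0/5.3)(20.72 − 13.7) + 50.2 = 63.4

63.4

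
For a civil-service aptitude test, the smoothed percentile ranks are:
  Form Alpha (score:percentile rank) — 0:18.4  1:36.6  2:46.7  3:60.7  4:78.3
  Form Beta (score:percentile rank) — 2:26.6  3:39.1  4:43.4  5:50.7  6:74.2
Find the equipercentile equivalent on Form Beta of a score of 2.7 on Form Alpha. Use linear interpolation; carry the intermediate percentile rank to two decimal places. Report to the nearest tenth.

PR of 2.7 on Form Alpha: 46.7 + (2.7 − 2)/(3 − 2) × (60.7 − 46.7) = 56.50
On Form Beta, PR 56.50 falls between score 5 (PR 50.7) and 6 (PR 74.2).
Interpolate: 5 + (56.50 − 50.7)/(74.2 − 50.7) × (6 − 5) = 5.2

5.2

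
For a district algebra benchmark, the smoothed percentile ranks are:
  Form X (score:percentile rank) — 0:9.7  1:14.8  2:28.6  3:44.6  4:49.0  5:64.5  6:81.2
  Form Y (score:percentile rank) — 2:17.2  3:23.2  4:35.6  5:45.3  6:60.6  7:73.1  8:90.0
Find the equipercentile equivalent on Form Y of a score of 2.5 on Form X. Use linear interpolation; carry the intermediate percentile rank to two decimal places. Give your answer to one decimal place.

PR of 2.5 on Form X: 28.6 + (2.5 − 2)/(3 − 2) × (44.6 − 28.6) = 36.60
On Form Y, PR 36.60 falls between score 4 (PR 35.6) and 5 (PR 45.3).
Interpolate: 4 + (36.60 − 35.6)/(45.3 − 35.6) × (5 − 4) = 4.1

4.1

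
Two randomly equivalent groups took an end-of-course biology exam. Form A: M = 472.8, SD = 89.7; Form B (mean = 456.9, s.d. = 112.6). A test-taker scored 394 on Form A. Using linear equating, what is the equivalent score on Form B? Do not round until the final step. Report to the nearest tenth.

358.0

Linear equating: y = (SD_Y/SD_X)(x − M_X) + M_Y
y = (112.6/89.7)(394 − 472.8) + 456.9
y = 1.255295 × -78.8 + 456.9 = -98.9173 + 456.9 = 358.0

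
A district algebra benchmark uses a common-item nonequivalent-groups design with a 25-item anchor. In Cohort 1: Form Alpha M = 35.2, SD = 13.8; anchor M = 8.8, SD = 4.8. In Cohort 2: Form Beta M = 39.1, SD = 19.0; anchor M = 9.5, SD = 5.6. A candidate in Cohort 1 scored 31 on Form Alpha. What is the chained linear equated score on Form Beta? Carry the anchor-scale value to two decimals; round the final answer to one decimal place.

Form Alpha → anchor (Cohort 1): v = (4.8/13.8)(31 − 35.2) + 8.8 = 7.34
anchor → Form Beta (Cohort 2): y = (19.0/5.6)(7.34 − 9.5) + 39.1 = 31.8

31.8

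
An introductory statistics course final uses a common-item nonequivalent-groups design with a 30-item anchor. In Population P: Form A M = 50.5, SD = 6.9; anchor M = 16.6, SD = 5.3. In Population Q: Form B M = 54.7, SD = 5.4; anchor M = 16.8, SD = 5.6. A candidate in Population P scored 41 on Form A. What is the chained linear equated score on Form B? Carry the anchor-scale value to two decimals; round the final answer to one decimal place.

47.5

Form A → anchor (Population P): v = (5.3/6.9)(41 − 50.5) + 16.6 = 9.30
anchor → Form B (Population Q): y = (5.4/5.6)(9.30 − 16.8) + 54.7 = 47.5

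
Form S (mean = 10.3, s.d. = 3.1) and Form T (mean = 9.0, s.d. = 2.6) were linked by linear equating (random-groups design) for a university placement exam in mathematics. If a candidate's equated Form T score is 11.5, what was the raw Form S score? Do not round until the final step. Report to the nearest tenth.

Invert y = (SD_Y/SD_X)(x − M_X) + M_Y:
x = (SD_X/SD_Y)(y − M_Y) + M_X = (3.1/2.6)(11.5 − 9.0) + 10.3
x = 1.192308 × 2.500 + 10.3 = 13.3

13.3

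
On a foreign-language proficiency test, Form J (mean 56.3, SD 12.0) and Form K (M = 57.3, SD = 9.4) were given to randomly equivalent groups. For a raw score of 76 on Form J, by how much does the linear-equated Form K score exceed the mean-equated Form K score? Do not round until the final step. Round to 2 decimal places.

-4.27

Mean-equated: 76 + (57.3 − 56.3) = 77.00
Linear-equated: (9.4/12.0)(76 − 56.3) + 57.3 = 72.732
Difference = 72.732 − 77.00 = -4.27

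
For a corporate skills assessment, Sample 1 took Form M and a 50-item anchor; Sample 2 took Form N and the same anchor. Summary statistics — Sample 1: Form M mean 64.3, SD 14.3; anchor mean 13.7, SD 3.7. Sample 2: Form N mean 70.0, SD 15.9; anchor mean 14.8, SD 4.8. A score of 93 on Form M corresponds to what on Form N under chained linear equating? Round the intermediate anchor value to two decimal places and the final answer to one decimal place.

Form M → anchor (Sample 1): v = (3.7/14.3)(93 − 64.3) + 13.7 = 21.13
anchor → Form N (Sample 2): y = (15.9/4.8)(21.13 − 14.8) + 70.0 = 91.0

91.0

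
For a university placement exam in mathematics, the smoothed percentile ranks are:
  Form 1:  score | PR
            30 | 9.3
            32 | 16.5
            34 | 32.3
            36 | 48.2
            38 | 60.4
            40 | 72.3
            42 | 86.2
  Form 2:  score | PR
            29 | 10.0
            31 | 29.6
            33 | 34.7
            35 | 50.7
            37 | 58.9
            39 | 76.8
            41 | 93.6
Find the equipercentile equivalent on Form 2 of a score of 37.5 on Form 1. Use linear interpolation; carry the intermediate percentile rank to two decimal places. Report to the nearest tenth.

PR of 37.5 on Form 1: 48.2 + (37.5 − 36)/(38 − 36) × (60.4 − 48.2) = 57.35
On Form 2, PR 57.35 falls between score 35 (PR 50.7) and 37 (PR 58.9).
Interpolate: 35 + (57.35 − 50.7)/(58.9 − 50.7) × (37 − 35) = 36.6

36.6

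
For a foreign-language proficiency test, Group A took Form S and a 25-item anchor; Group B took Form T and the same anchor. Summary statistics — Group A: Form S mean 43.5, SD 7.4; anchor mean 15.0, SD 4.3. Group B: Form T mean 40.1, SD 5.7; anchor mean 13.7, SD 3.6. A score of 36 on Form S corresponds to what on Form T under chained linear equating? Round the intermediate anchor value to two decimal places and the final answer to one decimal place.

35.3

Form S → anchor (Group A): v = (4.3/7.4)(36 − 43.5) + 15.0 = 10.64
anchor → Form T (Group B): y = (5.7/3.6)(10.64 − 13.7) + 40.1 = 35.3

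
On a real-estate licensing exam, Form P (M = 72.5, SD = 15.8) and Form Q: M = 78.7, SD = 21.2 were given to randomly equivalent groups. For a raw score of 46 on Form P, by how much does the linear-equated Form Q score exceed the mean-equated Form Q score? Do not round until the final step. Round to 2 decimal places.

Mean-equated: 46 + (78.7 − 72.5) = 52.20
Linear-equated: (21.2/15.8)(46 − 72.5) + 78.7 = 43.143
Difference = 43.143 − 52.20 = -9.06

-9.06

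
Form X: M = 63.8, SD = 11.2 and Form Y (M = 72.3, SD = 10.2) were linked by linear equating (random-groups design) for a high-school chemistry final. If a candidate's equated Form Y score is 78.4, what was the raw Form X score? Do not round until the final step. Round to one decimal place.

Invert y = (SD_Y/SD_X)(x − M_X) + M_Y:
x = (SD_X/SD_Y)(y − M_Y) + M_X = (11.2/10.2)(78.4 − 72.3) + 63.8
x = 1.098039 × 6.100 + 63.8 = 70.5

70.5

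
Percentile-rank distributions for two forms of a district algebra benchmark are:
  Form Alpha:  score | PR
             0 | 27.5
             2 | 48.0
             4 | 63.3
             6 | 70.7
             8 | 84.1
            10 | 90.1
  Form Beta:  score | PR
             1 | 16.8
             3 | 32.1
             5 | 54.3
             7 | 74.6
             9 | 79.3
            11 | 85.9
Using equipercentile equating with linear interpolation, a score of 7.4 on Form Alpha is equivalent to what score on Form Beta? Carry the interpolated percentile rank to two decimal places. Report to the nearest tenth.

PR of 7.4 on Form Alpha: 70.7 + (7.4 − 6)/(8 − 6) × (84.1 − 70.7) = 80.08
On Form Beta, PR 80.08 falls between score 9 (PR 79.3) and 11 (PR 85.9).
Interpolate: 9 + (80.08 − 79.3)/(85.9 − 79.3) × (11 − 9) = 9.2

9.2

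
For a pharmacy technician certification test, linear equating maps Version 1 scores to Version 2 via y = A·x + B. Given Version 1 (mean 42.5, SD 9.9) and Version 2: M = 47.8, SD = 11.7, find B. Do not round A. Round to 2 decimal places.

-2.43

A = SD_Y / SD_X = 11.7 / 9.9 = 1.181818
B = M_Y − A·M_X = 47.8 − 1.181818 × 42.5 = -2.43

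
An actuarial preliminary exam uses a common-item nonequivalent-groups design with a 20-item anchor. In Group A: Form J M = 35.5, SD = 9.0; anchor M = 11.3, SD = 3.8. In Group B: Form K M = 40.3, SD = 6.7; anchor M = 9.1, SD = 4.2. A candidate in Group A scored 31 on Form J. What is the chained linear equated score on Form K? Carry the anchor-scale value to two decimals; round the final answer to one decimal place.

40.8

Form J → anchor (Group A): v = (3.8/9.0)(31 − 35.5) + 11.3 = 9.40
anchor → Form K (Group B): y = (6.7/4.2)(9.40 − 9.1) + 40.3 = 40.8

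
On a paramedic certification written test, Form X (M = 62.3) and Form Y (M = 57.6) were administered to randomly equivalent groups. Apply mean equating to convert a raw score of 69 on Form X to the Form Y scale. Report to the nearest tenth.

Mean equating: y = x + (M_Y − M_X) = 69 + (57.6 − 62.3) = 64.3

64.3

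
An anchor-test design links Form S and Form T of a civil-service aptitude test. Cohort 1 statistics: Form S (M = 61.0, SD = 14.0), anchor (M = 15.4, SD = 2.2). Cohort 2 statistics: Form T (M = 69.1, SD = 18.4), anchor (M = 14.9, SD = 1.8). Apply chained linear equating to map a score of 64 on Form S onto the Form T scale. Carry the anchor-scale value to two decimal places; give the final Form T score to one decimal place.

Form S → anchor (Cohort 1): v = (2.2/14.0)(64 − 61.0) + 15.4 = 15.87
anchor → Form T (Cohort 2): y = (18.4/1.8)(15.87 − 14.9) + 69.1 = 79.0

79.0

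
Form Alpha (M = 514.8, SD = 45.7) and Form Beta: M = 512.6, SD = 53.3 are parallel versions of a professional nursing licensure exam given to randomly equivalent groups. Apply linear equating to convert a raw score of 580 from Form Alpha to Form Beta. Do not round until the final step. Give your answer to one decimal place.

Linear equating: y = (SD_Y/SD_X)(x − M_X) + M_Y
y = (53.3/45.7)(580 − 514.8) + 512.6
y = 1.166302 × 65.2 + 512.6 = 76.0429 + 512.6 = 588.6

588.6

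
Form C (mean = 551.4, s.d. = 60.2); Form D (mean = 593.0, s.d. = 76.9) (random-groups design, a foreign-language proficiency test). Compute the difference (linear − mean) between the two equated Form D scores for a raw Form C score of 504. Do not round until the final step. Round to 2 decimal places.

-13.15

Mean-equated: 504 + (593.0 − 551.4) = 545.60
Linear-equated: (76.9/60.2)(504 − 551.4) + 593.0 = 532.451
Difference = 532.451 − 545.60 = -13.15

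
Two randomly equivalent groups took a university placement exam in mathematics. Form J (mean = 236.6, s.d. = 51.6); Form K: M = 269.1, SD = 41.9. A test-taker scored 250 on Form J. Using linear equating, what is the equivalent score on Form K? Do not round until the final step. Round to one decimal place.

280.0

Linear equating: y = (SD_Y/SD_X)(x − M_X) + M_Y
y = (41.9/51.6)(250 − 236.6) + 269.1
y = 0.812016 × 13.4 + 269.1 = 10.8810 + 269.1 = 280.0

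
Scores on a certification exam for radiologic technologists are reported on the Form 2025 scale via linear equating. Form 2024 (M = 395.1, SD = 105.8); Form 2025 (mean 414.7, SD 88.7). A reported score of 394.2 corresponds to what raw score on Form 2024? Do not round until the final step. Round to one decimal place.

Invert y = (SD_Y/SD_X)(x − M_X) + M_Y:
x = (SD_X/SD_Y)(y − M_Y) + M_X = (105.8/88.7)(394.2 − 414.7) + 395.1
x = 1.192785 × -20.500 + 395.1 = 370.6

370.6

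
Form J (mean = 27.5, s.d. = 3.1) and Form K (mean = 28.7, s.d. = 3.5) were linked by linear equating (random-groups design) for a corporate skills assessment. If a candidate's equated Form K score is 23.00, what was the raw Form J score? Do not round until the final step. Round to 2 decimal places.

22.45

Invert y = (SD_Y/SD_X)(x − M_X) + M_Y:
x = (SD_X/SD_Y)(y − M_Y) + M_X = (3.1/3.5)(23.00 − 28.7) + 27.5
x = 0.885714 × -5.700 + 27.5 = 22.45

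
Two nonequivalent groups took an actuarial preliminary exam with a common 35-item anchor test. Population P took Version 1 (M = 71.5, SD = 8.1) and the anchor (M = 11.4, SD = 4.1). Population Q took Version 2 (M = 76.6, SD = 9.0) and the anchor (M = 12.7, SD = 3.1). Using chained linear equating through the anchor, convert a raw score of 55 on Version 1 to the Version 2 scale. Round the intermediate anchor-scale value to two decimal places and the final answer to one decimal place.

Version 1 → anchor (Population P): v = (4.1/8.1)(55 − 71.5) + 11.4 = 3.05
anchor → Version 2 (Population Q): y = (9.0/3.1)(3.05 − 12.7) + 76.6 = 48.6

48.6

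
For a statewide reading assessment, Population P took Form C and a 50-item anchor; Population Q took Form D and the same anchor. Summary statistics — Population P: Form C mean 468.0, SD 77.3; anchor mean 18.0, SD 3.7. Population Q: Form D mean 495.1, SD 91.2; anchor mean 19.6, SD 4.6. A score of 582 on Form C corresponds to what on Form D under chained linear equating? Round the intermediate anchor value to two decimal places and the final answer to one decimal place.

Form C → anchor (Population P): v = (3.7/77.3)(582 − 468.0) + 18.0 = 23.46
anchor → Form D (Population Q): y = (91.2/4.6)(23.46 − 19.6) + 495.1 = 571.6

571.6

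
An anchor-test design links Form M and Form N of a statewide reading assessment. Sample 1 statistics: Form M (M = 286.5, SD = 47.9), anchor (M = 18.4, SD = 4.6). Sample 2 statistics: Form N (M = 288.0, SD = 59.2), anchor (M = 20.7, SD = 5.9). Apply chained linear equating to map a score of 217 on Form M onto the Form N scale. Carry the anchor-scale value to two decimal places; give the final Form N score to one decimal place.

Form M → anchor (Sample 1): v = (4.6/47.9)(217 − 286.5) + 18.4 = 11.73
anchor → Form N (Sample 2): y = (59.2/5.9)(11.73 − 20.7) + 288.0 = 198.0

198.0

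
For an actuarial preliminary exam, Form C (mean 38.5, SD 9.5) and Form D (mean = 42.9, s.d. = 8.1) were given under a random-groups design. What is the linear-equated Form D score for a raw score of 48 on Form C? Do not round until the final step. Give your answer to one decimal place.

51.0

Linear equating: y = (SD_Y/SD_X)(x − M_X) + M_Y
y = (8.1/9.5)(48 − 38.5) + 42.9
y = 0.852632 × 9.5 + 42.9 = 8.1000 + 42.9 = 51.0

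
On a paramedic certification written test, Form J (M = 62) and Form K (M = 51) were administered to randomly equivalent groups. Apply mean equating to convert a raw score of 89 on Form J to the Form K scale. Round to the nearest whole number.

Mean equating: y = x + (M_Y − M_X) = 89 + (51 − 62) = 78

78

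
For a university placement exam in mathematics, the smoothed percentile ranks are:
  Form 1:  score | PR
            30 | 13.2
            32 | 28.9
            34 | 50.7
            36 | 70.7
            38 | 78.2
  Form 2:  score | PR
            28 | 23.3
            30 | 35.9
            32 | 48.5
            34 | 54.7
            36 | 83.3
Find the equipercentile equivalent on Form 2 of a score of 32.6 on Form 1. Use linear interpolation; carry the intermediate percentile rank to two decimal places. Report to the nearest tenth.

PR of 32.6 on Form 1: 28.9 + (32.6 − 32)/(34 − 32) × (50.7 − 28.9) = 35.44
On Form 2, PR 35.44 falls between score 28 (PR 23.3) and 30 (PR 35.9).
Interpolate: 28 + (35.44 − 23.3)/(35.9 − 23.3) × (30 − 28) = 29.9

29.9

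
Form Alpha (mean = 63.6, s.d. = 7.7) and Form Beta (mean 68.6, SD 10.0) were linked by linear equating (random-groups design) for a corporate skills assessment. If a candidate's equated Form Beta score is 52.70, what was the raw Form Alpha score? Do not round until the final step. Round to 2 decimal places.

Invert y = (SD_Y/SD_X)(x − M_X) + M_Y:
x = (SD_X/SD_Y)(y − M_Y) + M_X = (7.7/10.0)(52.70 − 68.6) + 63.6
x = 0.770000 × -15.900 + 63.6 = 51.36

51.36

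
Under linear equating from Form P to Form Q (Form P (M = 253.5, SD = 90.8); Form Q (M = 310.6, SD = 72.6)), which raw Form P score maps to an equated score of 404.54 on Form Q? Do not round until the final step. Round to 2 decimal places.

Invert y = (SD_Y/SD_X)(x − M_X) + M_Y:
x = (SD_X/SD_Y)(y − M_Y) + M_X = (90.8/72.6)(404.54 − 310.6) + 253.5
x = 1.250689 × 93.940 + 253.5 = 370.99

370.99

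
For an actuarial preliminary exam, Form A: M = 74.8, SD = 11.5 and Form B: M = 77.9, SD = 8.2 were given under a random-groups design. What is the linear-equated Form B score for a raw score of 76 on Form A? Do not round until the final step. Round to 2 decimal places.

Linear equating: y = (SD_Y/SD_X)(x − M_X) + M_Y
y = (8.2/11.5)(76 − 74.8) + 77.9
y = 0.713043 × 1.2 + 77.9 = 0.8557 + 77.9 = 78.76

78.76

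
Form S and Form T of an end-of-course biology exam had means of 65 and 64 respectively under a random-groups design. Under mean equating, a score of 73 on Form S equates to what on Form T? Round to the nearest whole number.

72

Mean equating: y = x + (M_Y − M_X) = 73 + (64 − 65) = 72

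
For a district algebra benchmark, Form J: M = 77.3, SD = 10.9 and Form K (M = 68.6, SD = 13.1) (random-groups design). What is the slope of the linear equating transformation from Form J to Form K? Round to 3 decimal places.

A = SD_Y / SD_X = 13.1 / 10.9 = 1.202

1.202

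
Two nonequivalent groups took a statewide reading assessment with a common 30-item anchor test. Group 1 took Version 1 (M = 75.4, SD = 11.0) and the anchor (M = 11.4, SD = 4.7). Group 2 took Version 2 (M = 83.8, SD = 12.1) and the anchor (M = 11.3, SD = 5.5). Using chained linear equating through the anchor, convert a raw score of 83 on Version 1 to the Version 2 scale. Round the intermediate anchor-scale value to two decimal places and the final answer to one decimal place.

Version 1 → anchor (Group 1): v = (4.7/11.0)(83 − 75.4) + 11.4 = 14.65
anchor → Version 2 (Group 2): y = (12.1/5.5)(14.65 − 11.3) + 83.8 = 91.2

91.2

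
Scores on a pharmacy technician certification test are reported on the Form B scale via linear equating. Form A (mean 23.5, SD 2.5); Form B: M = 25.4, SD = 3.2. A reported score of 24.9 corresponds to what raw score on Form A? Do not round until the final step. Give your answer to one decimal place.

Invert y = (SD_Y/SD_X)(x − M_X) + M_Y:
x = (SD_X/SD_Y)(y − M_Y) + M_X = (2.5/3.2)(24.9 − 25.4) + 23.5
x = 0.781250 × -0.500 + 23.5 = 23.1

23.1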